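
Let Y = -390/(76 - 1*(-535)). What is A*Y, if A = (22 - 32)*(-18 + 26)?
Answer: 2400/47 ≈ 51.064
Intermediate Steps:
Y = -30/47 (Y = -390/(76 + 535) = -390/611 = -390*1/611 = -30/47 ≈ -0.63830)
A = -80 (A = -10*8 = -80)
A*Y = -80*(-30/47) = 2400/47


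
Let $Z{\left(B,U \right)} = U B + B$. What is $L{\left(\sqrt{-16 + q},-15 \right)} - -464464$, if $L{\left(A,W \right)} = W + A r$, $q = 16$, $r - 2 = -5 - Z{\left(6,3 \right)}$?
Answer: $464449$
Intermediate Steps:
$Z{\left(B,U \right)} = B + B U$ ($Z{\left(B,U \right)} = B U + B = B + B U$)
$r = -27$ ($r = 2 - \left(5 + 6 \left(1 + 3\right)\right) = 2 - \left(5 + 6 \cdot 4\right) = 2 - 29 = -27$)
$L{\left(A,W \right)} = W - 27 A$ ($L{\left(A,W \right)} = W + A \left(-27\right) = W - 27 A$)
$L{\left(\sqrt{-16 + q},-15 \right)} - -464464 = \left(-15 - 27 \sqrt{-16 + 16}\right) - -464464 = \left(-15 - 27 \sqrt{0}\right) + 464464 = \left(-15 - 0\right) + 464464 = \left(-15 + 0\right) + 464464 = -15 + 464464 = 464449$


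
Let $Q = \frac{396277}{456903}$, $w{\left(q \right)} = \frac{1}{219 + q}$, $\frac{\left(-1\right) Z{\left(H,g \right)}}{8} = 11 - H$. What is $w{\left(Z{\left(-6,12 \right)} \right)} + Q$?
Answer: $\frac{33347894}{37922949} \approx 0.87936$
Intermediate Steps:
$Z{\left(H,g \right)} = -88 + 8 H$ ($Z{\left(H,g \right)} = - 8 \left(11 - H\right) = -88 + 8 H$)
$Q = \frac{396277}{456903}$ ($Q = 396277 \cdot \frac{1}{456903} = \frac{396277}{456903} \approx 0.86731$)
$w{\left(Z{\left(-6,12 \right)} \right)} + Q = \frac{1}{219 + \left(-88 + 8 \left(-6\right)\right)} + \frac{396277}{456903} = \frac{1}{219 - 136} + \frac{396277}{456903} = \frac{1}{83} + \frac{396277}{456903} = \frac{33347894}{37922949}$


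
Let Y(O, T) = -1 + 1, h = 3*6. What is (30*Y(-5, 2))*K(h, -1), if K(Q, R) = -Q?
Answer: 0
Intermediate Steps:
h = 18
Y(O, T) = 0
(30*Y(-5, 2))*K(h, -1) = (30*0)*(-1*18) = 0*(-18) = 0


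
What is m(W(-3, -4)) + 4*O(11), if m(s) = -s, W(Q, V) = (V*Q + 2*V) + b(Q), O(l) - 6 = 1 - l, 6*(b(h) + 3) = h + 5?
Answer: -52/3 ≈ -17.333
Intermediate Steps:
b(h) = -13/6 + h/6 (b(h) = -3 + (h + 5)/6 = -3 + (5 + h)/6 = -3 + (5/6 + h/6) = -13/6 + h/6)
O(l) = 7 - l (O(l) = 6 + (1 - l) = 7 - l)
W(Q, V) = -13/6 + 2*V + Q/6 + Q*V (W(Q, V) = (V*Q + 2*V) + (-13/6 + Q/6) = (Q*V + 2*V) + (-13/6 + Q/6) = (2*V + Q*V) + (-13/6 + Q/6) = -13/6 + 2*V + Q/6 + Q*V)
m(W(-3, -4)) + 4*O(11) = -(-13/6 + 2*(-4) + (1/6)*(-3) - 3*(-4)) + 4*(7 - 1*11) = -(-13/6 - 8 - 1/2 + 12) + 4*(7 - 11) = -1*4/3 + 4*(-4) = -4/3 - 16 = -52/3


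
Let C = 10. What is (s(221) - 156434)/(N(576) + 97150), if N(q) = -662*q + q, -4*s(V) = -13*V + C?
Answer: 622873/1134344 ≈ 0.54910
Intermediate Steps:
s(V) = -5/2 + 13*V/4 (s(V) = -(-13*V + 10)/4 = -(10 - 13*V)/4 = -5/2 + 13*V/4)
N(q) = -661*q
(s(221) - 156434)/(N(576) + 97150) = ((-5/2 + (13/4)*221) - 156434)/(-661*576 + 97150) = ((-5/2 + 2873/4) - 156434)/(-380736 + 97150) = (2863/4 - 156434)/(-283586) = -622873/4*(-1/283586) = 622873/1134344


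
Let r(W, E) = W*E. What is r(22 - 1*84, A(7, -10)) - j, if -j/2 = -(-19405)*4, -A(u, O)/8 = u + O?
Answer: 153752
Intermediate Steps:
A(u, O) = -8*O - 8*u (A(u, O) = -8*(u + O) = -8*(O + u) = -8*O - 8*u)
j = -155240 (j = -(-7762)*(-5*4) = -(-7762)*(-20) = -2*77620 = -155240)
r(W, E) = E*W
r(22 - 1*84, A(7, -10)) - j = (-8*(-10) - 8*7)*(22 - 1*84) - 1*(-155240) = (80 - 56)*(22 - 84) + 155240 = 24*(-62) + 155240 = -1488 + 155240 = 153752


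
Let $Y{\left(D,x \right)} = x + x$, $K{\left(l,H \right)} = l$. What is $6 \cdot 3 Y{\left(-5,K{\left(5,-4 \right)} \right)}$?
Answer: $180$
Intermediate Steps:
$Y{\left(D,x \right)} = 2 x$
$6 \cdot 3 Y{\left(-5,K{\left(5,-4 \right)} \right)} = 6 \cdot 3 \cdot 2 \cdot 5 = 18 \cdot 10 = 180$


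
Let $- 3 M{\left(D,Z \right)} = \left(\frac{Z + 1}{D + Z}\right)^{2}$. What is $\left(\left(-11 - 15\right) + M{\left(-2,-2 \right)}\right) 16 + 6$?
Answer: $- \frac{1231}{3} \approx -410.33$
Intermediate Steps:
$M{\left(D,Z \right)} = - \frac{\left(1 + Z\right)^{2}}{3 \left(D + Z\right)^{2}}$ ($M{\left(D,Z \right)} = - \frac{\left(\frac{Z + 1}{D + Z}\right)^{2}}{3} = - \frac{\left(\frac{1 + Z}{D + Z}\right)^{2}}{3} = - \frac{\left(1 + Z\right)^{2} \frac{1}{\left(D + Z\right)^{2}}}{3} = - \frac{\left(1 + Z\right)^{2}}{3 \left(D + Z\right)^{2}}$)
$\left(\left(-11 - 15\right) + M{\left(-2,-2 \right)}\right) 16 + 6 = \left(\left(-11 - 15\right) - \frac{\left(1 - 2\right)^{2}}{3 \left(-2 - 2\right)^{2}}\right) 16 + 6 = \left(-26 - \frac{\left(-1\right)^{2}}{3 \cdot 16}\right) 16 + 6 = \left(-26 - \frac{1}{3} \cdot \frac{1}{16}\right) 16 + 6 = \left(-26 - \frac{1}{48}\right) 16 + 6 = \left(- \frac{1249}{48}\right) 16 + 6 = - \frac{1249}{3} + 6 = - \frac{1231}{3}$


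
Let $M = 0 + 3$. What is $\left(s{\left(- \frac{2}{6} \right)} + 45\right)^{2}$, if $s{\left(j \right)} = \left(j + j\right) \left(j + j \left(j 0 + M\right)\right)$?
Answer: $\frac{170569}{81} \approx 2105.8$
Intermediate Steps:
$M = 3$
$s{\left(j \right)} = 8 j^{2}$ ($s{\left(j \right)} = \left(j + j\right) \left(j + j \left(j 0 + 3\right)\right) = 2 j \left(j + j \left(0 + 3\right)\right) = 2 j \left(j + j 3\right) = 2 j \left(j + 3 j\right) = 2 j 4 j = 8 j^{2}$)
$\left(s{\left(- \frac{2}{6} \right)} + 45\right)^{2} = \left(8 \left(- \frac{2}{6}\right)^{2} + 45\right)^{2} = \left(8 \left(\left(-2\right) \frac{1}{6}\right)^{2} + 45\right)^{2} = \left(8 \left(- \frac{1}{3}\right)^{2} + 45\right)^{2} = \left(8 \cdot \frac{1}{9} + 45\right)^{2} = \left(\frac{8}{9} + 45\right)^{2} = \left(\frac{413}{9}\right)^{2} = \frac{170569}{81}$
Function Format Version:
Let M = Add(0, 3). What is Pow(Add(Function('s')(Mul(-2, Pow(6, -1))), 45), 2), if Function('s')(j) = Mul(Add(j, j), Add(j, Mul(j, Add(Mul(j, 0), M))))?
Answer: Rational(170569, 81) ≈ 2105.8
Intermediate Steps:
M = 3
Function('s')(j) = Mul(8, Pow(j, 2)) (Function('s')(j) = Mul(Add(j, j), Add(j, Mul(j, Add(Mul(j, 0), 3)))) = Mul(Mul(2, j), Add(j, Mul(j, Add(0, 3)))) = Mul(Mul(2, j), Add(j, Mul(j, 3))) = Mul(Mul(2, j), Add(j, Mul(3, j))) = Mul(Mul(2, j), Mul(4, j)) = Mul(8, Pow(j, 2)))
Pow(Add(Function('s')(Mul(-2, Pow(6, -1))), 45), 2) = Pow(Add(Mul(8, Pow(Mul(-2, Pow(6, -1)), 2)), 45), 2) = Pow(Add(Mul(8, Pow(Mul(-2, Rational(1, 6)), 2)), 45), 2) = Pow(Add(Mul(8, Pow(Rational(-1, 3), 2)), 45), 2) = Pow(Add(Mul(8, Rational(1, 9)), 45), 2) = Pow(Add(Rational(8, 9), 45), 2) = Pow(Rational(413, 9), 2) = Rational(170569, 81)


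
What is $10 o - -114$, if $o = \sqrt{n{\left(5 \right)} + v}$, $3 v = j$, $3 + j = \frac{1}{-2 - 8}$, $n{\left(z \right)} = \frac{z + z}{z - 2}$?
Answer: $114 + \sqrt{230} \approx 129.17$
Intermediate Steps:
$n{\left(z \right)} = \frac{2 z}{-2 + z}$
$j = - \frac{31}{10}$ ($j = -3 + \frac{1}{-2 - 8} = -3 + \frac{1}{-10} = -3 - \frac{1}{10} = - \frac{31}{10} \approx -3.1$)
$v = - \frac{31}{30}$ ($v = \frac{1}{3} \left(- \frac{31}{10}\right) = - \frac{31}{30} \approx -1.0333$)
$o = \frac{\sqrt{230}}{10}$ ($o = \sqrt{2 \cdot 5 \frac{1}{-2 + 5} - \frac{31}{30}} = \sqrt{2 \cdot 5 \cdot \frac{1}{3} - \frac{31}{30}} = \sqrt{\frac{10}{3} - \frac{31}{30}} = \sqrt{\frac{23}{10}} = \frac{\sqrt{230}}{10} \approx 1.5166$)
$10 o - -114 = 10 \frac{\sqrt{230}}{10} - -114 = \sqrt{230} + 114 = 114 + \sqrt{230}$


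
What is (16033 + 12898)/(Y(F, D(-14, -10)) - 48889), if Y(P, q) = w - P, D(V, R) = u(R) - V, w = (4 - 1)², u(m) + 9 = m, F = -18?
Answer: -28931/48862 ≈ -0.59210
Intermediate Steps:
u(m) = -9 + m
w = 9 (w = 3² = 9)
D(V, R) = -9 + R - V (D(V, R) = (-9 + R) - V = -9 + R - V)
Y(P, q) = 9 - P
(16033 + 12898)/(Y(F, D(-14, -10)) - 48889) = (16033 + 12898)/((9 - 1*(-18)) - 48889) = 28931/((9 + 18) - 48889) = 28931/(27 - 48889) = 28931/(-48862) = 28931*(-1/48862) = -28931/48862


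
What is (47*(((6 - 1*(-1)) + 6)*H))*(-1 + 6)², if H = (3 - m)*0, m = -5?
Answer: 0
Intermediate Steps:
H = 0 (H = (3 - 1*(-5))*0 = (3 + 5)*0 = 8*0 = 0)
(47*(((6 - 1*(-1)) + 6)*H))*(-1 + 6)² = (47*(((6 - 1*(-1)) + 6)*0))*(-1 + 6)² = (47*(((6 + 1) + 6)*0))*5² = (47*((7 + 6)*0))*25 = (47*(13*0))*25 = (47*0)*25 = 0*25 = 0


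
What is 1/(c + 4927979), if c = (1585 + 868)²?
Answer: 1/10945188 ≈ 9.1364e-8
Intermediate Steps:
c = 6017209 (c = 2453² = 6017209)
1/(c + 4927979) = 1/(6017209 + 4927979) = 1/10945188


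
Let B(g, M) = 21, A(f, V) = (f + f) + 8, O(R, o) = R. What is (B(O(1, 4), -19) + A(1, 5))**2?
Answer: 961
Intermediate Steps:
A(f, V) = 8 + 2*f (A(f, V) = 2*f + 8 = 8 + 2*f)
(B(O(1, 4), -19) + A(1, 5))**2 = (21 + (8 + 2*1))**2 = (21 + (8 + 2))**2 = (21 + 10)**2 = 31**2 = 961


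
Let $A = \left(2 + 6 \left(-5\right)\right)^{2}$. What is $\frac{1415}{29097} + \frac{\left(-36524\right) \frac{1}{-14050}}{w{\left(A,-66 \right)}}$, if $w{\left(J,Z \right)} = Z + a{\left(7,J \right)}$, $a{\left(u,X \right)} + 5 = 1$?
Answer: $\frac{82228418}{7154224875} \approx 0.011494$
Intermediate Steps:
$a{\left(u,X \right)} = -4$ ($a{\left(u,X \right)} = -5 + 1 = -4$)
$A = 784$ ($A = \left(2 - 30\right)^{2} = \left(-28\right)^{2} = 784$)
$w{\left(J,Z \right)} = -4 + Z$ ($w{\left(J,Z \right)} = Z - 4 = -4 + Z$)
$\frac{1415}{29097} + \frac{\left(-36524\right) \frac{1}{-14050}}{w{\left(A,-66 \right)}} = \frac{1415}{29097} + \frac{\left(-36524\right) \frac{1}{-14050}}{-4 - 66} = 1415 \cdot \frac{1}{29097} + \frac{\left(-36524\right) \left(- \frac{1}{14050}\right)}{-70} = \frac{1415}{29097} + \frac{18262}{7025} \left(- \frac{1}{70}\right) = \frac{1415}{29097} - \frac{9131}{245875} = \frac{82228418}{7154224875}$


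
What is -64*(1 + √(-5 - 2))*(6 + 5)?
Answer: -704 - 704*I*√7 ≈ -704.0 - 1862.6*I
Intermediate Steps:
-64*(1 + √(-5 - 2))*(6 + 5) = -64*(1 + √(-7))*11 = -64*(1 + I*√7)*11 = -64*(11 + 11*I*√7) = -704 - 704*I*√7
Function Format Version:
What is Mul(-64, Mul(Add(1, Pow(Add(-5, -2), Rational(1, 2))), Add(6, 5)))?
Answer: Add(-704, Mul(-704, I, Pow(7, Rational(1, 2)))) ≈ Add(-704.00, Mul(-1862.6, I))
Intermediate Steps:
Mul(-64, Mul(Add(1, Pow(Add(-5, -2), Rational(1, 2))), Add(6, 5))) = Mul(-64, Mul(Add(1, Pow(-7, Rational(1, 2))), 11)) = Mul(-64, Mul(Add(1, Mul(I, Pow(7, Rational(1, 2)))), 11)) = Mul(-64, Add(11, Mul(11, I, Pow(7, Rational(1, 2))))) = Add(-704, Mul(-704, I, Pow(7, Rational(1, 2))))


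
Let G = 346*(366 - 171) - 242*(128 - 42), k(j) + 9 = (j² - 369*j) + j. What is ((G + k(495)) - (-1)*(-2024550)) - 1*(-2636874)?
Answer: 721838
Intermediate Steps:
k(j) = -9 + j² - 368*j (k(j) = -9 + ((j² - 369*j) + j) = -9 + (j² - 368*j) = -9 + j² - 368*j)
G = 46658 (G = 346*195 - 242*86 = 67470 - 20812 = 46658)
((G + k(495)) - (-1)*(-2024550)) - 1*(-2636874) = ((46658 + (-9 + 495² - 368*495)) - (-1)*(-2024550)) - 1*(-2636874) = ((46658 + (-9 + 245025 - 182160)) - 1*2024550) + 2636874 = ((46658 + 62856) - 2024550) + 2636874 = (109514 - 2024550) + 2636874 = -1915036 + 2636874 = 721838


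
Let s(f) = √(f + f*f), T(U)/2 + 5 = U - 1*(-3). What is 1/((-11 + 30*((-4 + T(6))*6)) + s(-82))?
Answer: 709/496039 - 9*√82/496039 ≈ 0.0012650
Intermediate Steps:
T(U) = -4 + 2*U (T(U) = -10 + 2*(U - 1*(-3)) = -10 + 2*(U + 3) = -10 + 2*(3 + U) = -10 + (6 + 2*U) = -4 + 2*U)
s(f) = √(f + f²)
1/((-11 + 30*((-4 + T(6))*6)) + s(-82)) = 1/((-11 + 30*((-4 + (-4 + 2*6))*6)) + √(-82*(1 - 82))) = 1/((-11 + 30*((-4 + (-4 + 12))*6)) + √(-82*(-81))) = 1/((-11 + 30*((-4 + 8)*6)) + √6642) = 1/((-11 + 30*(4*6)) + 9*√82) = 1/((-11 + 30*24) + 9*√82) = 1/((-11 + 720) + 9*√82) = 1/(709 + 9*√82)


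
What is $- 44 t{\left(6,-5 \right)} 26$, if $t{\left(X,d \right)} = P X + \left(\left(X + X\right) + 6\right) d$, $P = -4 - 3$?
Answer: $151008$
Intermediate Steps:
$P = -7$
$t{\left(X,d \right)} = - 7 X + d \left(6 + 2 X\right)$ ($t{\left(X,d \right)} = - 7 X + \left(\left(X + X\right) + 6\right) d = - 7 X + \left(2 X + 6\right) d = - 7 X + \left(6 + 2 X\right) d = - 7 X + d \left(6 + 2 X\right)$)
$- 44 t{\left(6,-5 \right)} 26 = - 44 \left(\left(-7\right) 6 + 6 \left(-5\right) + 2 \cdot 6 \left(-5\right)\right) 26 = - 44 \left(-42 - 30 - 60\right) 26 = \left(-44\right) \left(-132\right) 26 = 5808 \cdot 26 = 151008$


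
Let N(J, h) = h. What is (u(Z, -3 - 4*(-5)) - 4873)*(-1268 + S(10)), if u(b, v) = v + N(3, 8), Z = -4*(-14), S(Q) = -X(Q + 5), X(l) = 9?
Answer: 6190896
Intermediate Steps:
S(Q) = -9 (S(Q) = -1*9 = -9)
Z = 56
u(b, v) = 8 + v (u(b, v) = v + 8 = 8 + v)
(u(Z, -3 - 4*(-5)) - 4873)*(-1268 + S(10)) = ((8 + (-3 - 4*(-5))) - 4873)*(-1268 - 9) = ((8 + (-3 + 20)) - 4873)*(-1277) = ((8 + 17) - 4873)*(-1277) = (25 - 4873)*(-1277) = -4848*(-1277) = 6190896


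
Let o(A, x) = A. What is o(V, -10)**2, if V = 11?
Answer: 121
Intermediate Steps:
o(V, -10)**2 = 11**2 = 121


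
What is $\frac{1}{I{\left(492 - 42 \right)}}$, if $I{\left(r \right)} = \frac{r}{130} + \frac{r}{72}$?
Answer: $\frac{52}{505} \approx 0.10297$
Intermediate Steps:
$I{\left(r \right)} = \frac{101 r}{4680}$ ($I{\left(r \right)} = r \frac{1}{130} + r \frac{1}{72} = \frac{r}{130} + \frac{r}{72} = \frac{101 r}{4680}$)
$\frac{1}{I{\left(492 - 42 \right)}} = \frac{1}{\frac{101}{4680} \left(492 - 42\right)} = \frac{1}{\frac{101}{4680} \cdot 450} = \frac{1}{\frac{505}{52}} = \frac{52}{505}$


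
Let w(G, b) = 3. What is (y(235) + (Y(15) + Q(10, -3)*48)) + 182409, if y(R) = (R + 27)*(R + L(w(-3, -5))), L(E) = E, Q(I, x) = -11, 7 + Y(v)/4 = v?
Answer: 244269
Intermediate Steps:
Y(v) = -28 + 4*v
y(R) = (3 + R)*(27 + R) (y(R) = (R + 27)*(R + 3) = (27 + R)*(3 + R) = (3 + R)*(27 + R))
(y(235) + (Y(15) + Q(10, -3)*48)) + 182409 = ((81 + 235² + 30*235) + ((-28 + 4*15) - 11*48)) + 182409 = ((81 + 55225 + 7050) + ((-28 + 60) - 528)) + 182409 = (62356 + (32 - 528)) + 182409 = (62356 - 496) + 182409 = 61860 + 182409 = 244269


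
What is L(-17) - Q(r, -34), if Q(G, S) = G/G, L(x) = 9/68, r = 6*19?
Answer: -59/68 ≈ -0.86765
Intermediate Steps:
r = 114
L(x) = 9/68 (L(x) = 9*(1/68) = 9/68)
Q(G, S) = 1
L(-17) - Q(r, -34) = 9/68 - 1*1 = 9/68 - 1 = -59/68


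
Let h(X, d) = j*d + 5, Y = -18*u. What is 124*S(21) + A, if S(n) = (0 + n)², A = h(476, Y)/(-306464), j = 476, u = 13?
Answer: 16758788755/306464 ≈ 54684.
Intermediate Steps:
Y = -234 (Y = -18*13 = -234)
h(X, d) = 5 + 476*d (h(X, d) = 476*d + 5 = 5 + 476*d)
A = 111379/306464 (A = (5 + 476*(-234))/(-306464) = (5 - 111384)*(-1/306464) = -111379*(-1/306464) = 111379/306464 ≈ 0.36343)
S(n) = n²
124*S(21) + A = 124*21² + 111379/306464 = 124*441 + 111379/306464 = 54684 + 111379/306464 = 16758788755/306464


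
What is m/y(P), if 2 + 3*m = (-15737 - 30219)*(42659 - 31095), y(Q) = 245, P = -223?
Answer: -177145062/245 ≈ -7.2304e+5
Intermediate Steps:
m = -177145062 (m = -2/3 + ((-15737 - 30219)*(42659 - 31095))/3 = -2/3 + (-45956*11564)/3 = -2/3 + (1/3)*(-531435184) = -2/3 - 531435184/3 = -177145062)
m/y(P) = -177145062/245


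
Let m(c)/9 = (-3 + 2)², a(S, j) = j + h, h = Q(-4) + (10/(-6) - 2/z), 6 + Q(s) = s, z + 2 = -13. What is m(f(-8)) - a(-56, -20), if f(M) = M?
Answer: 608/15 ≈ 40.533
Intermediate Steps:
z = -15 (z = -2 - 13 = -15)
Q(s) = -6 + s
h = -173/15 (h = (-6 - 4) + (10/(-6) - 2/(-15)) = -10 + (10*(-⅙) - 2*(-1/15)) = -10 + (-5/3 + 2/15) = -10 - 23/15 = -173/15 ≈ -11.533)
a(S, j) = -173/15 + j (a(S, j) = j - 173/15 = -173/15 + j)
m(c) = 9 (m(c) = 9*(-3 + 2)² = 9*(-1)² = 9*1 = 9)
m(f(-8)) - a(-56, -20) = 9 - (-173/15 - 20) = 9 - 1*(-473/15) = 9 + 473/15 = 608/15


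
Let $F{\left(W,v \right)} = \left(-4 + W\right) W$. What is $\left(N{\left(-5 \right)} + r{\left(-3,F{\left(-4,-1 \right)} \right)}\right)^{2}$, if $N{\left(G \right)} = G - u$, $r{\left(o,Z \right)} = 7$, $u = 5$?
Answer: $9$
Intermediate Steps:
$F{\left(W,v \right)} = W \left(-4 + W\right)$
$N{\left(G \right)} = -5 + G$ ($N{\left(G \right)} = G - 5 = -5 + G$)
$\left(N{\left(-5 \right)} + r{\left(-3,F{\left(-4,-1 \right)} \right)}\right)^{2} = \left(\left(-5 - 5\right) + 7\right)^{2} = \left(-10 + 7\right)^{2} = \left(-3\right)^{2} = 9$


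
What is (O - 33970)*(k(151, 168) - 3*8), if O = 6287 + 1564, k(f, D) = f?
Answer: -3317113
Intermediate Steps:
O = 7851
(O - 33970)*(k(151, 168) - 3*8) = (7851 - 33970)*(151 - 3*8) = -26119*(151 - 24) = -26119*127 = -3317113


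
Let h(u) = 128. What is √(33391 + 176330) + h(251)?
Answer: 128 + √209721 ≈ 585.95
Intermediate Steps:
√(33391 + 176330) + h(251) = √(33391 + 176330) + 128 = √209721 + 128 = 128 + √209721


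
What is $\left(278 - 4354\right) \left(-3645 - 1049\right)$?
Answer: $19132744$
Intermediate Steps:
$\left(278 - 4354\right) \left(-3645 - 1049\right) = \left(-4076\right) \left(-4694\right) = 19132744$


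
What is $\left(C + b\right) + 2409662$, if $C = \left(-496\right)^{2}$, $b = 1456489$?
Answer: $4112167$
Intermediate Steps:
$C = 246016$
$\left(C + b\right) + 2409662 = \left(246016 + 1456489\right) + 2409662 = 1702505 + 2409662 = 4112167$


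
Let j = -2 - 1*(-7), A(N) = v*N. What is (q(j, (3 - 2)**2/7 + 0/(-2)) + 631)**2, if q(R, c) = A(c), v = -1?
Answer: 19501056/49 ≈ 3.9798e+5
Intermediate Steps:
A(N) = -N
j = 5 (j = -2 + 7 = 5)
q(R, c) = -c
(q(j, (3 - 2)**2/7 + 0/(-2)) + 631)**2 = (-((3 - 2)**2/7 + 0/(-2)) + 631)**2 = (-(1**2*(1/7) + 0*(-1/2)) + 631)**2 = (-(1*(1/7) + 0) + 631)**2 = (-(1/7 + 0) + 631)**2 = (-1*1/7 + 631)**2 = (-1/7 + 631)**2 = (4416/7)**2 = 19501056/49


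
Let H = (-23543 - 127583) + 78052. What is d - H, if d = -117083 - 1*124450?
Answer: -168459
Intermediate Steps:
H = -73074 (H = -151126 + 78052 = -73074)
d = -241533 (d = -117083 - 124450 = -241533)
d - H = -241533 - 1*(-73074) = -241533 + 73074 = -168459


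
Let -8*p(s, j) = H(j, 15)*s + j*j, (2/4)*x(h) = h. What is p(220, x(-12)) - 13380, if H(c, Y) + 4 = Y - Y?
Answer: -13342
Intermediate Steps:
H(c, Y) = -4 (H(c, Y) = -4 + (Y - Y) = -4 + 0 = -4)
x(h) = 2*h
p(s, j) = s/2 - j²/8 (p(s, j) = -(-4*s + j*j)/8 = -(-4*s + j²)/8 = -(j² - 4*s)/8 = s/2 - j²/8)
p(220, x(-12)) - 13380 = ((½)*220 - (2*(-12))²/8) - 13380 = (110 - ⅛*(-24)²) - 13380 = (110 - ⅛*576) - 13380 = (110 - 72) - 13380 = 38 - 13380 = -13342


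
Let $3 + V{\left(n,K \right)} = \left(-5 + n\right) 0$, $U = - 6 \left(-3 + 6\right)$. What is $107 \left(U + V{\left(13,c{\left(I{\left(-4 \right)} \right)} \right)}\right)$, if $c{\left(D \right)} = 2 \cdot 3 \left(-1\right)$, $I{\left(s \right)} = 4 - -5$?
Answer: $-2247$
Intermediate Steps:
$I{\left(s \right)} = 9$ ($I{\left(s \right)} = 4 + 5 = 9$)
$c{\left(D \right)} = -6$ ($c{\left(D \right)} = 6 \left(-1\right) = -6$)
$U = -18$ ($U = \left(-6\right) 3 = -18$)
$V{\left(n,K \right)} = -3$ ($V{\left(n,K \right)} = -3 + \left(-5 + n\right) 0 = -3 + 0 = -3$)
$107 \left(U + V{\left(13,c{\left(I{\left(-4 \right)} \right)} \right)}\right) = 107 \left(-18 - 3\right) = 107 \left(-21\right) = -2247$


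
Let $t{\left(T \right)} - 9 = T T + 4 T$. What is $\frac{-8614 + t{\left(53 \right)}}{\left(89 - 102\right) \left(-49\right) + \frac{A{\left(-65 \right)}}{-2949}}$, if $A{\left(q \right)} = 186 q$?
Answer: $- \frac{5489072}{630201} \approx -8.71$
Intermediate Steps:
$t{\left(T \right)} = 9 + T^{2} + 4 T$ ($t{\left(T \right)} = 9 + \left(T T + 4 T\right) = 9 + \left(T^{2} + 4 T\right) = 9 + T^{2} + 4 T$)
$\frac{-8614 + t{\left(53 \right)}}{\left(89 - 102\right) \left(-49\right) + \frac{A{\left(-65 \right)}}{-2949}} = \frac{-8614 + \left(9 + 53^{2} + 4 \cdot 53\right)}{\left(89 - 102\right) \left(-49\right) + \frac{186 \left(-65\right)}{-2949}} = \frac{-8614 + \left(9 + 2809 + 212\right)}{\left(-13\right) \left(-49\right) - - \frac{4030}{983}} = \frac{-8614 + 3030}{637 + \frac{4030}{983}} = - \frac{5584}{\frac{630201}{983}} = \left(-5584\right) \frac{983}{630201} = - \frac{5489072}{630201}$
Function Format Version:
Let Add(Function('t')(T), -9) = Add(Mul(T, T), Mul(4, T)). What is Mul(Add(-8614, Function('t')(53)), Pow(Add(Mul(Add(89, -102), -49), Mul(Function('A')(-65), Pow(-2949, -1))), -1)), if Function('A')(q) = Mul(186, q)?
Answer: Rational(-5489072, 630201) ≈ -8.7100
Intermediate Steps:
Function('t')(T) = Add(9, Pow(T, 2), Mul(4, T)) (Function('t')(T) = Add(9, Add(Mul(T, T), Mul(4, T))) = Add(9, Add(Pow(T, 2), Mul(4, T))) = Add(9, Pow(T, 2), Mul(4, T)))
Mul(Add(-8614, Function('t')(53)), Pow(Add(Mul(Add(89, -102), -49), Mul(Function('A')(-65), Pow(-2949, -1))), -1)) = Mul(Add(-8614, Add(9, Pow(53, 2), Mul(4, 53))), Pow(Add(Mul(Add(89, -102), -49), Mul(Mul(186, -65), Pow(-2949, -1))), -1)) = Mul(Add(-8614, Add(9, 2809, 212)), Pow(Add(Mul(-13, -49), Mul(-12090, Rational(-1, 2949))), -1)) = Mul(Add(-8614, 3030), Pow(Add(637, Rational(4030, 983)), -1)) = Mul(-5584, Pow(Rational(630201, 983), -1)) = Mul(-5584, Rational(983, 630201)) = Rational(-5489072, 630201)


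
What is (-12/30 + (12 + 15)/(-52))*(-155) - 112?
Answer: 1585/52 ≈ 30.481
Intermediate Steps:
(-12/30 + (12 + 15)/(-52))*(-155) - 112 = (-12*1/30 + 27*(-1/52))*(-155) - 112 = (-2/5 - 27/52)*(-155) - 112 = -239/260*(-155) - 112 = 7409/52 - 112 = 1585/52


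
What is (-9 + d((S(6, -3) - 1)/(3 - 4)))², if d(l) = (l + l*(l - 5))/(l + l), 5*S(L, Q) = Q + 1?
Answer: 10609/100 ≈ 106.09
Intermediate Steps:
S(L, Q) = ⅕ + Q/5 (S(L, Q) = (Q + 1)/5 = (1 + Q)/5 = ⅕ + Q/5)
d(l) = (l + l*(-5 + l))/(2*l) (d(l) = (l + l*(-5 + l))/((2*l)) = (l + l*(-5 + l))*(1/(2*l)) = (l + l*(-5 + l))/(2*l))
(-9 + d((S(6, -3) - 1)/(3 - 4)))² = (-9 + (-2 + (((⅕ + (⅕)*(-3)) - 1)/(3 - 4))/2))² = (-9 + (-2 + (((⅕ - ⅗) - 1)/(-1))/2))² = (-9 + (-2 + ((-⅖ - 1)*(-1))/2))² = (-9 + (-2 + (-7/5*(-1))/2))² = (-9 + (-2 + (½)*(7/5)))² = (-9 + (-2 + 7/10))² = (-9 - 13/10)² = (-103/10)² = 10609/100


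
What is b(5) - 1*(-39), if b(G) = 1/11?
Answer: 430/11 ≈ 39.091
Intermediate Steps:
b(G) = 1/11
b(5) - 1*(-39) = 1/11 - 1*(-39) = 1/11 + 39 = 430/11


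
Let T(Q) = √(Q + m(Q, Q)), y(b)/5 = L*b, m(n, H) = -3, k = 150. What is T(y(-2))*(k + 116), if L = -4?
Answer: 266*√37 ≈ 1618.0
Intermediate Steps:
y(b) = -20*b (y(b) = 5*(-4*b) = -20*b)
T(Q) = √(-3 + Q) (T(Q) = √(Q - 3) = √(-3 + Q))
T(y(-2))*(k + 116) = √(-3 - 20*(-2))*(150 + 116) = √(-3 + 40)*266 = √37*266 = 266*√37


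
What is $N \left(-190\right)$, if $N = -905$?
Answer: $171950$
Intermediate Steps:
$N \left(-190\right) = \left(-905\right) \left(-190\right) = 171950$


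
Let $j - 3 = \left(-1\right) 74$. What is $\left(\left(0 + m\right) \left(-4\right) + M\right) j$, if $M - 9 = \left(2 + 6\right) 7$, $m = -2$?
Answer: $-5183$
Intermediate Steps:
$j = -71$ ($j = 3 - 74 = -71$)
$M = 65$ ($M = 9 + \left(2 + 6\right) 7 = 9 + 8 \cdot 7 = 9 + 56 = 65$)
$\left(\left(0 + m\right) \left(-4\right) + M\right) j = \left(\left(0 - 2\right) \left(-4\right) + 65\right) \left(-71\right) = \left(\left(-2\right) \left(-4\right) + 65\right) \left(-71\right) = \left(8 + 65\right) \left(-71\right) = 73 \left(-71\right) = -5183$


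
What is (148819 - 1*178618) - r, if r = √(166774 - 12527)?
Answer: -29799 - √154247 ≈ -30192.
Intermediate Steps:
r = √154247 ≈ 392.74
(148819 - 1*178618) - r = (148819 - 1*178618) - √154247 = (148819 - 178618) - √154247 = -29799 - √154247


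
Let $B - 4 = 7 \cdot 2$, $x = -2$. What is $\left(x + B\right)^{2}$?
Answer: $256$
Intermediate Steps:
$B = 18$ ($B = 4 + 7 \cdot 2 = 4 + 14 = 18$)
$\left(x + B\right)^{2} = \left(-2 + 18\right)^{2} = 16^{2} = 256$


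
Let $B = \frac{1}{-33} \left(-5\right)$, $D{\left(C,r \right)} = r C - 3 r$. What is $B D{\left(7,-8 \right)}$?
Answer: $- \frac{160}{33} \approx -4.8485$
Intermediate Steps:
$D{\left(C,r \right)} = - 3 r + C r$ ($D{\left(C,r \right)} = C r - 3 r = - 3 r + C r$)
$B = \frac{5}{33}$ ($B = \left(- \frac{1}{33}\right) \left(-5\right) = \frac{5}{33} \approx 0.15152$)
$B D{\left(7,-8 \right)} = \frac{5 \left(- 8 \left(-3 + 7\right)\right)}{33} = \frac{5 \left(\left(-8\right) 4\right)}{33} = \frac{5}{33} \left(-32\right) = - \frac{160}{33}$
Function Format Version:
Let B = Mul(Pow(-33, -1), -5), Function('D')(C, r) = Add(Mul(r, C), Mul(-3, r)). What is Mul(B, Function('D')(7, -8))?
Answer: Rational(-160, 33) ≈ -4.8485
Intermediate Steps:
Function('D')(C, r) = Add(Mul(-3, r), Mul(C, r)) (Function('D')(C, r) = Add(Mul(C, r), Mul(-3, r)) = Add(Mul(-3, r), Mul(C, r)))
B = Rational(5, 33) (B = Mul(Rational(-1, 33), -5) = Rational(5, 33) ≈ 0.15152)
Mul(B, Function('D')(7, -8)) = Mul(Rational(5, 33), Mul(-8, Add(-3, 7))) = Mul(Rational(5, 33), Mul(-8, 4)) = Mul(Rational(5, 33), -32) = Rational(-160, 33)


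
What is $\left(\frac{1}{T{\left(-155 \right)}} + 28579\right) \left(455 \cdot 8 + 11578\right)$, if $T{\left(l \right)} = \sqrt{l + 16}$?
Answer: $434915222 - \frac{15218 i \sqrt{139}}{139} \approx 4.3492 \cdot 10^{8} - 1290.8 i$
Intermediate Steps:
$T{\left(l \right)} = \sqrt{16 + l}$
$\left(\frac{1}{T{\left(-155 \right)}} + 28579\right) \left(455 \cdot 8 + 11578\right) = \left(\frac{1}{\sqrt{16 - 155}} + 28579\right) \left(455 \cdot 8 + 11578\right) = \left(\frac{1}{\sqrt{-139}} + 28579\right) \left(3640 + 11578\right) = \left(\frac{1}{i \sqrt{139}} + 28579\right) 15218 = \left(- \frac{i \sqrt{139}}{139} + 28579\right) 15218 = \left(28579 - \frac{i \sqrt{139}}{139}\right) 15218 = 434915222 - \frac{15218 i \sqrt{139}}{139}$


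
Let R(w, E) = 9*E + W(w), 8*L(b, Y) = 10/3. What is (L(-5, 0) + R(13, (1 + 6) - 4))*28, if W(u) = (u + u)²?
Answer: 59087/3 ≈ 19696.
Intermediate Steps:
L(b, Y) = 5/12 (L(b, Y) = (10/3)/8 = (10*(⅓))/8 = (⅛)*(10/3) = 5/12)
W(u) = 4*u² (W(u) = (2*u)² = 4*u²)
R(w, E) = 4*w² + 9*E (R(w, E) = 9*E + 4*w² = 4*w² + 9*E)
(L(-5, 0) + R(13, (1 + 6) - 4))*28 = (5/12 + (4*13² + 9*((1 + 6) - 4)))*28 = (5/12 + (4*169 + 9*(7 - 4)))*28 = (5/12 + (676 + 9*3))*28 = (5/12 + (676 + 27))*28 = (5/12 + 703)*28 = (8441/12)*28 = 59087/3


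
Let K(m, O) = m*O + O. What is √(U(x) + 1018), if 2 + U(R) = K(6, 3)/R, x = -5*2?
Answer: √101390/10 ≈ 31.842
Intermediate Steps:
K(m, O) = O + O*m (K(m, O) = O*m + O = O + O*m)
x = -10
U(R) = -2 + 21/R (U(R) = -2 + (3*(1 + 6))/R = -2 + (3*7)/R = -2 + 21/R)
√(U(x) + 1018) = √((-2 + 21/(-10)) + 1018) = √((-2 + 21*(-⅒)) + 1018) = √((-2 - 21/10) + 1018) = √(-41/10 + 1018) = √(10139/10) = √101390/10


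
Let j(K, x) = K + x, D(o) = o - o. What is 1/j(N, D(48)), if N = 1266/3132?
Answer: 522/211 ≈ 2.4739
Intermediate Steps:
D(o) = 0
N = 211/522 (N = 1266*(1/3132) = 211/522 ≈ 0.40421)
1/j(N, D(48)) = 1/(211/522 + 0) = 1/(211/522) = 522/211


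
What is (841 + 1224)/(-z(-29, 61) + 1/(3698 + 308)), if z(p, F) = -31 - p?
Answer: 8272390/8013 ≈ 1032.4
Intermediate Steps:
(841 + 1224)/(-z(-29, 61) + 1/(3698 + 308)) = (841 + 1224)/(-(-31 - 1*(-29)) + 1/(3698 + 308)) = 2065/(-(-31 + 29) + 1/4006) = 2065/(-1*(-2) + 1/4006) = 2065/(2 + 1/4006) = 2065/(8013/4006) = 2065*(4006/8013) = 8272390/8013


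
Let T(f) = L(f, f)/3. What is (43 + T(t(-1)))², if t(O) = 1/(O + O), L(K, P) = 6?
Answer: 2025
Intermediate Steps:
t(O) = 1/(2*O)
T(f) = 2 (T(f) = 6/3 = 6*(⅓) = 2)
(43 + T(t(-1)))² = (43 + 2)² = 45² = 2025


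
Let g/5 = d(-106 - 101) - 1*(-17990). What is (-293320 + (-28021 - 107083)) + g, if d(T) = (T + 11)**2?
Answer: -146394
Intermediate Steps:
d(T) = (11 + T)**2
g = 282030 (g = 5*((11 + (-106 - 101))**2 - 1*(-17990)) = 5*((11 - 207)**2 + 17990) = 5*((-196)**2 + 17990) = 5*(38416 + 17990) = 5*56406 = 282030)
(-293320 + (-28021 - 107083)) + g = (-293320 + (-28021 - 107083)) + 282030 = (-293320 - 135104) + 282030 = -428424 + 282030 = -146394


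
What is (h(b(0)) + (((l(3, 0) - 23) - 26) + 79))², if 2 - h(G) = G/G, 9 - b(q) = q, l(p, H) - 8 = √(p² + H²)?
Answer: 1764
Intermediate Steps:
l(p, H) = 8 + √(H² + p²) (l(p, H) = 8 + √(p² + H²) = 8 + √(H² + p²))
b(q) = 9 - q
h(G) = 1 (h(G) = 2 - G/G = 2 - 1*1 = 2 - 1 = 1)
(h(b(0)) + (((l(3, 0) - 23) - 26) + 79))² = (1 + ((((8 + √(0² + 3²)) - 23) - 26) + 79))² = (1 + ((((8 + √(0 + 9)) - 23) - 26) + 79))² = (1 + ((((8 + √9) - 23) - 26) + 79))² = (1 + ((((8 + 3) - 23) - 26) + 79))² = (1 + (((11 - 23) - 26) + 79))² = (1 + ((-12 - 26) + 79))² = (1 + (-38 + 79))² = (1 + 41)² = 42² = 1764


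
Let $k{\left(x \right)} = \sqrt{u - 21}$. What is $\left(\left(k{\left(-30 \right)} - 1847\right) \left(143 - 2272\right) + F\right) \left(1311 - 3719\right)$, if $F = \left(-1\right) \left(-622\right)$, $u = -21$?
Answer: $-9470387080 + 5126632 i \sqrt{42} \approx -9.4704 \cdot 10^{9} + 3.3224 \cdot 10^{7} i$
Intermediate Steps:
$k{\left(x \right)} = i \sqrt{42}$ ($k{\left(x \right)} = \sqrt{-21 - 21} = \sqrt{-42} = i \sqrt{42}$)
$F = 622$
$\left(\left(k{\left(-30 \right)} - 1847\right) \left(143 - 2272\right) + F\right) \left(1311 - 3719\right) = \left(\left(i \sqrt{42} - 1847\right) \left(143 - 2272\right) + 622\right) \left(1311 - 3719\right) = \left(\left(-1847 + i \sqrt{42}\right) \left(-2129\right) + 622\right) \left(-2408\right) = \left(\left(3932263 - 2129 i \sqrt{42}\right) + 622\right) \left(-2408\right) = \left(3932885 - 2129 i \sqrt{42}\right) \left(-2408\right) = -9470387080 + 5126632 i \sqrt{42}$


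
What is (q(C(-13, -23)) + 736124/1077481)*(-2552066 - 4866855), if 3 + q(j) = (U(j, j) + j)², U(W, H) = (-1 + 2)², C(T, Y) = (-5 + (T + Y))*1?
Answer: -12771474275349801/1077481 ≈ -1.1853e+10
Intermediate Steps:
C(T, Y) = -5 + T + Y (C(T, Y) = (-5 + T + Y)*1 = -5 + T + Y)
U(W, H) = 1 (U(W, H) = 1² = 1)
q(j) = -3 + (1 + j)²
(q(C(-13, -23)) + 736124/1077481)*(-2552066 - 4866855) = ((-3 + (1 + (-5 - 13 - 23))²) + 736124/1077481)*(-2552066 - 4866855) = ((-3 + (1 - 41)²) + 736124*(1/1077481))*(-7418921) = ((-3 + (-40)²) + 736124/1077481)*(-7418921) = ((-3 + 1600) + 736124/1077481)*(-7418921) = (1597 + 736124/1077481)*(-7418921) = (1721473281/1077481)*(-7418921) = -12771474275349801/1077481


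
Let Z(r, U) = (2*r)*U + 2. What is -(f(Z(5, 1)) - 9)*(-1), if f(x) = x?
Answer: 3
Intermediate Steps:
Z(r, U) = 2 + 2*U*r (Z(r, U) = 2*U*r + 2 = 2 + 2*U*r)
-(f(Z(5, 1)) - 9)*(-1) = -((2 + 2*1*5) - 9)*(-1) = -((2 + 10) - 9)*(-1) = -(12 - 9)*(-1) = -3*(-1) = -1*(-3) = 3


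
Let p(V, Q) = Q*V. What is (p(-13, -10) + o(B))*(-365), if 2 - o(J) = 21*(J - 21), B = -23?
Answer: -385440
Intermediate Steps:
o(J) = 443 - 21*J (o(J) = 2 - 21*(J - 21) = 2 - 21*(-21 + J) = 2 - (-441 + 21*J) = 2 + (441 - 21*J) = 443 - 21*J)
(p(-13, -10) + o(B))*(-365) = (-10*(-13) + (443 - 21*(-23)))*(-365) = (130 + (443 + 483))*(-365) = (130 + 926)*(-365) = 1056*(-365) = -385440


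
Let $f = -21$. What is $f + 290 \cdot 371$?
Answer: $107569$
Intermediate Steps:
$f + 290 \cdot 371 = -21 + 290 \cdot 371 = -21 + 107590 = 107569$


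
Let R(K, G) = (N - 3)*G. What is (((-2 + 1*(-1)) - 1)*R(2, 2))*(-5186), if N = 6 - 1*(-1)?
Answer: 165952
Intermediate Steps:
N = 7 (N = 6 + 1 = 7)
R(K, G) = 4*G (R(K, G) = (7 - 3)*G = 4*G)
(((-2 + 1*(-1)) - 1)*R(2, 2))*(-5186) = (((-2 + 1*(-1)) - 1)*(4*2))*(-5186) = (((-2 - 1) - 1)*8)*(-5186) = ((-3 - 1)*8)*(-5186) = -4*8*(-5186) = -32*(-5186) = 165952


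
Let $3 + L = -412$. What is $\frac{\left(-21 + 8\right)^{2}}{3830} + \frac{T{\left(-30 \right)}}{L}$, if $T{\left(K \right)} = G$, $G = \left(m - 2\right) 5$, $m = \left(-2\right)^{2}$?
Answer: $\frac{6367}{317890} \approx 0.020029$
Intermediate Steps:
$m = 4$
$L = -415$ ($L = -3 - 412 = -415$)
$G = 10$ ($G = \left(4 - 2\right) 5 = 2 \cdot 5 = 10$)
$T{\left(K \right)} = 10$
$\frac{\left(-21 + 8\right)^{2}}{3830} + \frac{T{\left(-30 \right)}}{L} = \frac{\left(-21 + 8\right)^{2}}{3830} + \frac{10}{-415} = \left(-13\right)^{2} \cdot \frac{1}{3830} + 10 \left(- \frac{1}{415}\right) = 169 \cdot \frac{1}{3830} - \frac{2}{83} = \frac{169}{3830} - \frac{2}{83} = \frac{6367}{317890}$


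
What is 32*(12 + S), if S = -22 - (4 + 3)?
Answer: -544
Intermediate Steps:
S = -29 (S = -22 - 1*7 = -22 - 7 = -29)
32*(12 + S) = 32*(12 - 29) = 32*(-17) = -544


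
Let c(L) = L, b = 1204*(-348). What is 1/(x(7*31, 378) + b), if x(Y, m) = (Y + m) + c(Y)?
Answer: -1/418180 ≈ -2.3913e-6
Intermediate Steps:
b = -418992
x(Y, m) = m + 2*Y (x(Y, m) = (Y + m) + Y = m + 2*Y)
1/(x(7*31, 378) + b) = 1/((378 + 2*(7*31)) - 418992) = 1/((378 + 2*217) - 418992) = 1/((378 + 434) - 418992) = 1/(812 - 418992) = 1/(-418180) = -1/418180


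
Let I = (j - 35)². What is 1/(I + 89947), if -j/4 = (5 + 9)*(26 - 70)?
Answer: 1/5989988 ≈ 1.6695e-7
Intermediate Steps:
j = 2464 (j = -4*(5 + 9)*(26 - 70) = -56*(-44) = -4*(-616) = 2464)
I = 5900041 (I = (2464 - 35)² = 2429² = 5900041)
1/(I + 89947) = 1/(5900041 + 89947) = 1/5989988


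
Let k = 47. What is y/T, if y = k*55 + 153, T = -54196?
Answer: -1369/27098 ≈ -0.050520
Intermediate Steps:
y = 2738 (y = 47*55 + 153 = 2585 + 153 = 2738)
y/T = 2738/(-54196) = 2738*(-1/54196) = -1369/27098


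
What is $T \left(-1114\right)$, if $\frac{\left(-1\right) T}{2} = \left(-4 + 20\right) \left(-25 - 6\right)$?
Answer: $-1105088$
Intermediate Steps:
$T = 992$ ($T = - 2 \left(-4 + 20\right) \left(-25 - 6\right) = - 2 \cdot 16 \left(-31\right) = \left(-2\right) \left(-496\right) = 992$)
$T \left(-1114\right) = 992 \left(-1114\right) = -1105088$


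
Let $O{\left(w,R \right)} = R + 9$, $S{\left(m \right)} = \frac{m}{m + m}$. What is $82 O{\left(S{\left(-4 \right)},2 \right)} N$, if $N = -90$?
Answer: $-81180$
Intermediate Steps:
$S{\left(m \right)} = \frac{1}{2}$ ($S{\left(m \right)} = \frac{m}{2 m} = \frac{1}{2 m} m = \frac{1}{2}$)
$O{\left(w,R \right)} = 9 + R$
$82 O{\left(S{\left(-4 \right)},2 \right)} N = 82 \left(9 + 2\right) \left(-90\right) = 82 \cdot 11 \left(-90\right) = 902 \left(-90\right) = -81180$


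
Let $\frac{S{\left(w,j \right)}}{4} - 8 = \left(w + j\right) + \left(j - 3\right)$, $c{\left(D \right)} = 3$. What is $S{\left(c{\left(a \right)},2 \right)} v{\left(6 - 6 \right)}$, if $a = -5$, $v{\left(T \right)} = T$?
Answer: $0$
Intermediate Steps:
$S{\left(w,j \right)} = 20 + 4 w + 8 j$ ($S{\left(w,j \right)} = 32 + 4 \left(\left(w + j\right) + \left(j - 3\right)\right) = 32 + 4 \left(\left(j + w\right) + \left(j - 3\right)\right) = 32 + 4 \left(\left(j + w\right) + \left(-3 + j\right)\right) = 32 + 4 \left(-3 + w + 2 j\right) = 32 + \left(-12 + 4 w + 8 j\right) = 20 + 4 w + 8 j$)
$S{\left(c{\left(a \right)},2 \right)} v{\left(6 - 6 \right)} = \left(20 + 4 \cdot 3 + 8 \cdot 2\right) \left(6 - 6\right) = \left(20 + 12 + 16\right) \left(6 - 6\right) = 48 \cdot 0 = 0$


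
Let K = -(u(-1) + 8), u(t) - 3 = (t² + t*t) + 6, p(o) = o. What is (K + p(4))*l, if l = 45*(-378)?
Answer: 255150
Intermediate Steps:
u(t) = 9 + 2*t² (u(t) = 3 + ((t² + t*t) + 6) = 3 + ((t² + t²) + 6) = 3 + (2*t² + 6) = 3 + (6 + 2*t²) = 9 + 2*t²)
K = -19 (K = -((9 + 2*(-1)²) + 8) = -((9 + 2*1) + 8) = -((9 + 2) + 8) = -(11 + 8) = -1*19 = -19)
l = -17010
(K + p(4))*l = (-19 + 4)*(-17010) = -15*(-17010) = 255150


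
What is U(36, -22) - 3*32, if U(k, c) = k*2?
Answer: -24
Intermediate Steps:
U(k, c) = 2*k
U(36, -22) - 3*32 = 2*36 - 3*32 = 72 - 1*96 = 72 - 96 = -24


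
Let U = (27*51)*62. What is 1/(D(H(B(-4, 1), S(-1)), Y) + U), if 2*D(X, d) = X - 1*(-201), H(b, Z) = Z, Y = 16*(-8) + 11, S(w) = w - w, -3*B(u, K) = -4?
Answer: 2/170949 ≈ 1.1699e-5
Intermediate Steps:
B(u, K) = 4/3 (B(u, K) = -⅓*(-4) = 4/3)
S(w) = 0
Y = -117 (Y = -128 + 11 = -117)
D(X, d) = 201/2 + X/2 (D(X, d) = (X - 1*(-201))/2 = (X + 201)/2 = (201 + X)/2 = 201/2 + X/2)
U = 85374 (U = 1377*62 = 85374)
1/(D(H(B(-4, 1), S(-1)), Y) + U) = 1/((201/2 + (½)*0) + 85374) = 1/((201/2 + 0) + 85374) = 1/(201/2 + 85374) = 1/(170949/2) = 2/170949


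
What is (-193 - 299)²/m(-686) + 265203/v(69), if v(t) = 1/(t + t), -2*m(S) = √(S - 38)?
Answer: 36598014 + 242064*I*√181/181 ≈ 3.6598e+7 + 17992.0*I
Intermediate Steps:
m(S) = -√(-38 + S)/2 (m(S) = -√(S - 38)/2 = -√(-38 + S)/2)
v(t) = 1/(2*t)
(-193 - 299)²/m(-686) + 265203/v(69) = (-193 - 299)²/((-√(-38 - 686)/2)) + 265203/(((½)/69)) = (-492)²/((-I*√181)) + 265203/(((½)*(1/69))) = 242064/((-I*√181)) + 265203/(1/138) = 242064/((-I*√181)) + 265203*138 = 242064*(I*√181/181) + 36598014 = 242064*I*√181/181 + 36598014 = 36598014 + 242064*I*√181/181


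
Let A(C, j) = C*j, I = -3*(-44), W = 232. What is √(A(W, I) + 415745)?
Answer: 11*√3689 ≈ 668.11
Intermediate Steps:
I = 132
√(A(W, I) + 415745) = √(232*132 + 415745) = √(30624 + 415745) = √446369 = 11*√3689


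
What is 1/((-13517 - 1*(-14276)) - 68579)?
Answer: -1/67820 ≈ -1.4745e-5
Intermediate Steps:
1/((-13517 - 1*(-14276)) - 68579) = 1/((-13517 + 14276) - 68579) = 1/(759 - 68579) = 1/(-67820) = -1/67820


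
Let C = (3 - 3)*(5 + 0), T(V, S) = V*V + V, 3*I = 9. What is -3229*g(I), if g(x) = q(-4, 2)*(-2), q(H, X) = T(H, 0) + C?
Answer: 77496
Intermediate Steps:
I = 3 (I = (⅓)*9 = 3)
T(V, S) = V + V² (T(V, S) = V² + V = V + V²)
C = 0 (C = 0*5 = 0)
q(H, X) = H*(1 + H) (q(H, X) = H*(1 + H) + 0 = H*(1 + H))
g(x) = -24 (g(x) = -4*(1 - 4)*(-2) = -4*(-3)*(-2) = 12*(-2) = -24)
-3229*g(I) = -3229*(-24) = 77496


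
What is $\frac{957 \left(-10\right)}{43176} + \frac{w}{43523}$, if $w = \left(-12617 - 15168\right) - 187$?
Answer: $- \frac{270705697}{313191508} \approx -0.86435$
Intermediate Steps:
$w = -27972$ ($w = -27785 - 187 = -27972$)
$\frac{957 \left(-10\right)}{43176} + \frac{w}{43523} = \frac{957 \left(-10\right)}{43176} - \frac{27972}{43523} = \left(-9570\right) \frac{1}{43176} - \frac{27972}{43523} = - \frac{1595}{7196} - \frac{27972}{43523} = - \frac{270705697}{313191508}$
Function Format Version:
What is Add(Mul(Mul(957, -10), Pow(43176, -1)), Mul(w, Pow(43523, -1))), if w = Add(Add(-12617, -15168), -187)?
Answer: Rational(-270705697, 313191508) ≈ -0.86435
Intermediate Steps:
w = -27972 (w = Add(-27785, -187) = -27972)
Add(Mul(Mul(957, -10), Pow(43176, -1)), Mul(w, Pow(43523, -1))) = Add(Mul(Mul(957, -10), Pow(43176, -1)), Mul(-27972, Pow(43523, -1))) = Add(Mul(-9570, Rational(1, 43176)), Mul(-27972, Rational(1, 43523))) = Add(Rational(-1595, 7196), Rational(-27972, 43523)) = Rational(-270705697, 313191508)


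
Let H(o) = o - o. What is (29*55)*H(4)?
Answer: 0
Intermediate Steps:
H(o) = 0
(29*55)*H(4) = (29*55)*0 = 1595*0 = 0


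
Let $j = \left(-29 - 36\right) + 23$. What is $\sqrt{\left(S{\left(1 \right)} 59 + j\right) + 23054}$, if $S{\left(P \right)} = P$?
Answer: $\sqrt{23071} \approx 151.89$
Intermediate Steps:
$j = -42$ ($j = -65 + 23 = -42$)
$\sqrt{\left(S{\left(1 \right)} 59 + j\right) + 23054} = \sqrt{\left(1 \cdot 59 - 42\right) + 23054} = \sqrt{\left(59 - 42\right) + 23054} = \sqrt{17 + 23054} = \sqrt{23071}$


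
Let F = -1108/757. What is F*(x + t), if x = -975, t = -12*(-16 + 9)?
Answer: 987228/757 ≈ 1304.1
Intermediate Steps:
t = 84 (t = -12*(-7) = 84)
F = -1108/757 (F = -1108*1/757 = -1108/757 ≈ -1.4637)
F*(x + t) = -1108*(-975 + 84)/757 = -1108/757*(-891) = 987228/757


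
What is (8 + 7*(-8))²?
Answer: 2304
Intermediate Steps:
(8 + 7*(-8))² = (8 - 56)² = (-48)² = 2304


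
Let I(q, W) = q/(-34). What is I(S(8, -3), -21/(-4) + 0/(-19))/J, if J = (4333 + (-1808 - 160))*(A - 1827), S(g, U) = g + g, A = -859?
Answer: 4/53995315 ≈ 7.4081e-8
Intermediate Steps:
S(g, U) = 2*g
I(q, W) = -q/34 (I(q, W) = q*(-1/34) = -q/34)
J = -6352390 (J = (4333 + (-1808 - 160))*(-859 - 1827) = (4333 - 1968)*(-2686) = 2365*(-2686) = -6352390)
I(S(8, -3), -21/(-4) + 0/(-19))/J = -8/17/(-6352390) = -1/34*16*(-1/6352390) = -8/17*(-1/6352390) = 4/53995315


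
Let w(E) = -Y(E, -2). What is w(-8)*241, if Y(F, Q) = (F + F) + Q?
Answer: 4338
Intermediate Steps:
Y(F, Q) = Q + 2*F (Y(F, Q) = 2*F + Q = Q + 2*F)
w(E) = 2 - 2*E (w(E) = -(-2 + 2*E) = 2 - 2*E)
w(-8)*241 = (2 - 2*(-8))*241 = (2 + 16)*241 = 18*241 = 4338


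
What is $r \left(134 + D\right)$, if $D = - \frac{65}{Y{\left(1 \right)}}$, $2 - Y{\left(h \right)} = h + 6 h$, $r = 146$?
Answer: $21462$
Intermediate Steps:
$Y{\left(h \right)} = 2 - 7 h$ ($Y{\left(h \right)} = 2 - \left(h + 6 h\right) = 2 - 7 h$)
$D = 13$ ($D = - \frac{65}{2 - 7} = - \frac{65}{-5} = \left(-65\right) \left(- \frac{1}{5}\right) = 13$)
$r \left(134 + D\right) = 146 \left(134 + 13\right) = 146 \cdot 147 = 21462$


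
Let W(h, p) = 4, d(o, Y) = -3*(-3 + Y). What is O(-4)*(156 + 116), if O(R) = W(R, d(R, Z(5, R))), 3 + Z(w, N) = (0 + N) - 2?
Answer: 1088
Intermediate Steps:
Z(w, N) = -5 + N (Z(w, N) = -3 + ((0 + N) - 2) = -3 + (N - 2) = -3 + (-2 + N) = -5 + N)
d(o, Y) = 9 - 3*Y
O(R) = 4
O(-4)*(156 + 116) = 4*(156 + 116) = 4*272 = 1088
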